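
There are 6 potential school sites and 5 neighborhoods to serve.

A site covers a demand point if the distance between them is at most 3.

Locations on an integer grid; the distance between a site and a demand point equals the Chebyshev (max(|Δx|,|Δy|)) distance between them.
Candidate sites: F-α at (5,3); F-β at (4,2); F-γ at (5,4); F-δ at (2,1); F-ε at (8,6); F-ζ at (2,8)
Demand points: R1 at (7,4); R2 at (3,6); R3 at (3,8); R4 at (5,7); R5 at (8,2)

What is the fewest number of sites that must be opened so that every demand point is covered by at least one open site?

Coverage sets (demand points within 3 of each site):
  F-α: {R1, R2, R5}
  F-β: {R1}
  F-γ: {R1, R2, R4, R5}
  F-δ: {}
  F-ε: {R1, R4}
  F-ζ: {R2, R3, R4}
No single site covers all 5 demand points.
But {F-α, F-ζ} covers everything, so the minimum is 2.

2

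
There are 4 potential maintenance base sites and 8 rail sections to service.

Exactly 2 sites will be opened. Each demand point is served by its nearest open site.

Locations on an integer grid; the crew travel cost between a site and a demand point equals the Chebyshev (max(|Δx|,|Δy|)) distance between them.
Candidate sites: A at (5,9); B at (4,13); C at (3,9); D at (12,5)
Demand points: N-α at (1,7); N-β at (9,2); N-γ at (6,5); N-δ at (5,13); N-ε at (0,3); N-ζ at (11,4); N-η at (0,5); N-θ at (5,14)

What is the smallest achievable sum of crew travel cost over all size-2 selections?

29

Open {C, D}.
  N-α→C 2, N-β→D 3, N-γ→C 4, N-δ→C 4, N-ε→C 6, N-ζ→D 1, N-η→C 4, N-θ→C 5  ⇒ total 29.
Compare {A, D}: total 32.
Compare {B, C}: total 33.
No size-2 selection does better; minimum is 29.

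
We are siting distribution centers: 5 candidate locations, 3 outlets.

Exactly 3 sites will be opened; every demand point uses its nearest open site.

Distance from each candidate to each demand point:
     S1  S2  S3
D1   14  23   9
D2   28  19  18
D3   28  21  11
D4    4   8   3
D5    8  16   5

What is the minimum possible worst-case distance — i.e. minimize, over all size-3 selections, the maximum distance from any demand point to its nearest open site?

Open {D1, D2, D4}.
  Farthest demand point is S2 at distance 8 (to D4); all others are ≤ 8.
With {D1, D3, D4} the worst case is 8.
With {D1, D4, D5} the worst case is 8.
No size-3 selection achieves below 8.

8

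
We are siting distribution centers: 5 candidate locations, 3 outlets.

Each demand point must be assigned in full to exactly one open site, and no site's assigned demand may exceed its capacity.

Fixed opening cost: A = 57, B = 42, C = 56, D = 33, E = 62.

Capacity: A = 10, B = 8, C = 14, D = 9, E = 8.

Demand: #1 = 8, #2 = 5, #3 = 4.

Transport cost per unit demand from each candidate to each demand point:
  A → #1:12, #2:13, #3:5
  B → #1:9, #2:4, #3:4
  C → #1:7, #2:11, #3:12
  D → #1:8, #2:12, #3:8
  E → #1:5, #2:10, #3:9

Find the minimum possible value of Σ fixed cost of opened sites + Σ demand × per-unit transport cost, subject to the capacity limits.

Open {B, C}; cheapest assignment that respects the capacities:
  B (cap 8, load 5): #2 — cost 5×4 = 20
  C (cap 14, load 12): #1, #3 — cost 8×7 + 4×12 = 104
  Shipping 124, fixed 98 → total 222.
  Any other capacity-feasible assignment to {B, C} ships for at least 124.
Compare {D, E}: its best feasible assignment gives total 227.
Compare {B, D, E}: its best feasible assignment gives total 229.
Every other set of open sites that can feasibly serve all demand totals ≥ 227 even under its best assignment. Minimum: 222.

222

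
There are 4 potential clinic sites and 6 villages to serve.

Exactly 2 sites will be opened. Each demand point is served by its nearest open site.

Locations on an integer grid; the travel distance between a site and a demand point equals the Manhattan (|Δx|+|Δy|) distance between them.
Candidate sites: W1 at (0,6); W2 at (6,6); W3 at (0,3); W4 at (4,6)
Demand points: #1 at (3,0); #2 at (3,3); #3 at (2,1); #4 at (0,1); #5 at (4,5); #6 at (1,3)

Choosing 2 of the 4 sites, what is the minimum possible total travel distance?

Open {W3, W4}.
  #1→W3 6, #2→W3 3, #3→W3 4, #4→W3 2, #5→W4 1, #6→W3 1  ⇒ total 17.
Compare {W2, W3}: total 19.
Compare {W1, W3}: total 21.
No size-2 selection does better; minimum is 17.

17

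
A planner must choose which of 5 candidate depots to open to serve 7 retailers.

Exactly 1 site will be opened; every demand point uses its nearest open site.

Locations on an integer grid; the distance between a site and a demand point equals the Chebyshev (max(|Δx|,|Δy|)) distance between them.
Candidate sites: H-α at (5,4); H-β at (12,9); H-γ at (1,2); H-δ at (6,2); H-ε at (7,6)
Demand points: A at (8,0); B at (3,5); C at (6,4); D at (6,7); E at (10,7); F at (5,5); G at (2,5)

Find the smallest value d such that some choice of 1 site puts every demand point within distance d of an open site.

Open {H-α}.
  Farthest demand point is E at distance 5 (to H-α); all others are ≤ 5.
With {H-δ} the worst case is 5.
With {H-ε} the worst case is 6.
No size-1 selection achieves below 5.

5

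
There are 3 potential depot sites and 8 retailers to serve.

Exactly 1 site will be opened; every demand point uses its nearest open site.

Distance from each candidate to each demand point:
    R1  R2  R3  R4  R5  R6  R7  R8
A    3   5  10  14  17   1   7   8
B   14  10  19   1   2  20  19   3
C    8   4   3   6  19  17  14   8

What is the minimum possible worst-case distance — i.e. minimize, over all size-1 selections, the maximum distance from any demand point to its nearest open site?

Open {A}.
  Farthest demand point is R5 at distance 17 (to A); all others are ≤ 17.
With {C} the worst case is 19.
With {B} the worst case is 20.
No size-1 selection achieves below 17.

17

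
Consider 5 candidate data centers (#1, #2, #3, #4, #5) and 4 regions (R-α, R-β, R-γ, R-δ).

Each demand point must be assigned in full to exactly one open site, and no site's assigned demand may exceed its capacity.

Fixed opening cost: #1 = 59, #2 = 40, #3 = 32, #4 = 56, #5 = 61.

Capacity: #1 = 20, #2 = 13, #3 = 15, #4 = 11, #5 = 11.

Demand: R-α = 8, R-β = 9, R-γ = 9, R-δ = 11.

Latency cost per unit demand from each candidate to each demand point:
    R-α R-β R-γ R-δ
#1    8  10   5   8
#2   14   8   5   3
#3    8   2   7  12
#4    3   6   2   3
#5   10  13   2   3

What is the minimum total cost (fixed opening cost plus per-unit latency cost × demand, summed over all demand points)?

Open {#2, #3, #4, #5}; cheapest assignment that respects the capacities:
  #2 (cap 13, load 11): R-δ — cost 11×3 = 33
  #3 (cap 15, load 9): R-β — cost 9×2 = 18
  #4 (cap 11, load 8): R-α — cost 8×3 = 24
  #5 (cap 11, load 9): R-γ — cost 9×2 = 18
  Shipping 93, fixed 189 → total 282.
  Any other capacity-feasible assignment to {#2, #3, #4, #5} ships for at least 93.
Compare {#1, #2, #3}: its best feasible assignment gives total 291.
Compare {#1, #3, #4}: its best feasible assignment gives total 307.
Every other set of open sites that can feasibly serve all demand totals ≥ 291 even under its best assignment. Minimum: 282.

282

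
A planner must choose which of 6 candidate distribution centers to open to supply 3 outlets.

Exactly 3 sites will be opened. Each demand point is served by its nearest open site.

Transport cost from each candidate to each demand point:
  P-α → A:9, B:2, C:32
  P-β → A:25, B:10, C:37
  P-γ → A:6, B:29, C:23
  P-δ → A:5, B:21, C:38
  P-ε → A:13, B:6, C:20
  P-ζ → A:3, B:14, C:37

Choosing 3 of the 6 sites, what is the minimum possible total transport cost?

Open {P-α, P-ε, P-ζ}.
  A→P-ζ 3, B→P-α 2, C→P-ε 20  ⇒ total 25.
Compare {P-α, P-δ, P-ε}: total 27.
Compare {P-α, P-γ, P-ε}: total 28.
No size-3 selection does better; minimum is 25.

25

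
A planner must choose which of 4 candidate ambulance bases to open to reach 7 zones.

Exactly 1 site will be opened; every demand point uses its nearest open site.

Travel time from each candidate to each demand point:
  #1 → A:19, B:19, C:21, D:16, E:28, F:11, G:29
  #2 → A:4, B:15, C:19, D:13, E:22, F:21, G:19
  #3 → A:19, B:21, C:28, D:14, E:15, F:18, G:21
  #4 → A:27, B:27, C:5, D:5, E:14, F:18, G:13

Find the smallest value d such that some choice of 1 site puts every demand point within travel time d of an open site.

Open {#2}.
  Farthest demand point is E at travel time 22 (to #2); all others are ≤ 22.
With {#4} the worst case is 27.
With {#3} the worst case is 28.
No size-1 selection achieves below 22.

22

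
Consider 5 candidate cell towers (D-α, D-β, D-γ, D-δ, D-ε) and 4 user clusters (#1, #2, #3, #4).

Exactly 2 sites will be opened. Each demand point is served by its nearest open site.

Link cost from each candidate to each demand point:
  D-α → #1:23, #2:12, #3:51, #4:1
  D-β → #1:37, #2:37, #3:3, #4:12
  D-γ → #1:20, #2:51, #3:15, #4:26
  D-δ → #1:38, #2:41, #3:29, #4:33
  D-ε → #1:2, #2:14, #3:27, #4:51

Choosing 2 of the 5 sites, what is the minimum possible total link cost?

31

Open {D-β, D-ε}.
  #1→D-ε 2, #2→D-ε 14, #3→D-β 3, #4→D-β 12  ⇒ total 31.
Compare {D-α, D-β}: total 39.
Compare {D-α, D-ε}: total 42.
No size-2 selection does better; minimum is 31.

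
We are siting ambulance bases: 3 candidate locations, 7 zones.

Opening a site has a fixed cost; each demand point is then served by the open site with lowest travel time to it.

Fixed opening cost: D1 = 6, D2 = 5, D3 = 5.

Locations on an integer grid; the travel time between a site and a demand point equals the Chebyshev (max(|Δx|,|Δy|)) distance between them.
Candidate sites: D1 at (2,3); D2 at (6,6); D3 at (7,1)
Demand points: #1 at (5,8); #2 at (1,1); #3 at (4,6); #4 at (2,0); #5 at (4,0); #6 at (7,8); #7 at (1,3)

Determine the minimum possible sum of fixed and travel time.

Open {D1, D2}: assign each demand point to its cheapest open site.
  #1→D2 2, #2→D1 2, #3→D2 2, #4→D1 3, #5→D1 3, #6→D2 2, #7→D1 1
  travel time 15, fixed 11 → total 26.
Compare {D1}: travel time 22 + fixed 6 = 28.
Compare {D1, D2, D3}: travel time 15 + fixed 16 = 31.
Compare {D2}: travel time 28 + fixed 5 = 33.
All other subsets cost ≥ 28. Minimum total cost: 26.

26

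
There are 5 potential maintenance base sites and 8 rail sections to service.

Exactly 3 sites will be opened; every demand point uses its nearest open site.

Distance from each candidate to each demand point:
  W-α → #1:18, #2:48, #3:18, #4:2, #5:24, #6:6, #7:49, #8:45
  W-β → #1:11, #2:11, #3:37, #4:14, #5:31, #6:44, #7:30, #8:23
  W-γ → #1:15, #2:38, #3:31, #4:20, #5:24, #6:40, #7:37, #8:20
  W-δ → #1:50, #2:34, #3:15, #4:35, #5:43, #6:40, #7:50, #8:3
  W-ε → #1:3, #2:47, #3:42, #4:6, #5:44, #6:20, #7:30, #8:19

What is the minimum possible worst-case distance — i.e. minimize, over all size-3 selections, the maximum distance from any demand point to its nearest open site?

Open {W-α, W-β, W-γ}.
  Farthest demand point is #7 at distance 30 (to W-β); all others are ≤ 30.
With {W-α, W-β, W-δ} the worst case is 30.
With {W-α, W-β, W-ε} the worst case is 30.
No size-3 selection achieves below 30.

30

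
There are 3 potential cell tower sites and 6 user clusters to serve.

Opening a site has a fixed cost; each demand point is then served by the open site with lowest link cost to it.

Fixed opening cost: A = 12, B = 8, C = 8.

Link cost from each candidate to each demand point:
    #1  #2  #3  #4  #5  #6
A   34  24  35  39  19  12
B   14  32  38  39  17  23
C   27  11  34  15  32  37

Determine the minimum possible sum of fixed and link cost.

Open {B, C}: assign each demand point to its cheapest open site.
  #1→B 14, #2→C 11, #3→C 34, #4→C 15, #5→B 17, #6→B 23
  link cost 114, fixed 16 → total 130.
Compare {A, B, C}: link cost 103 + fixed 28 = 131.
Compare {A, C}: link cost 118 + fixed 20 = 138.
Compare {A, B}: link cost 141 + fixed 20 = 161.
All other subsets cost ≥ 131. Minimum total cost: 130.

130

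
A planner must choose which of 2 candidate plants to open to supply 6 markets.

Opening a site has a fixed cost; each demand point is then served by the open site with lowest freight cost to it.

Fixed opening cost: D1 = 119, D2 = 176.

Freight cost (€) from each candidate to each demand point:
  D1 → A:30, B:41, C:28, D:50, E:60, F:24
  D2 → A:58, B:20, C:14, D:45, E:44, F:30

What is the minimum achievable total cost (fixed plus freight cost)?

Open {D1}: assign each demand point to its cheapest open site.
  A→D1 30, B→D1 41, C→D1 28, D→D1 50, E→D1 60, F→D1 24
  freight cost 233, fixed 119 → total 352.
Compare {D2}: freight cost 211 + fixed 176 = 387.
Compare {D1, D2}: freight cost 177 + fixed 295 = 472.

352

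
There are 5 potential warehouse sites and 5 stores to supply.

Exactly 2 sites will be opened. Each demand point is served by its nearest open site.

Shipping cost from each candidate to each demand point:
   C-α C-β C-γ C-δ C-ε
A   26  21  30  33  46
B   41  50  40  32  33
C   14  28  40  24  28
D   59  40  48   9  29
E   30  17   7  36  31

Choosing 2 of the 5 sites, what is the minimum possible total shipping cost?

90

Open {C, E}.
  C-α→C 14, C-β→E 17, C-γ→E 7, C-δ→C 24, C-ε→C 28  ⇒ total 90.
Compare {D, E}: total 92.
Compare {A, E}: total 114.
No size-2 selection does better; minimum is 90.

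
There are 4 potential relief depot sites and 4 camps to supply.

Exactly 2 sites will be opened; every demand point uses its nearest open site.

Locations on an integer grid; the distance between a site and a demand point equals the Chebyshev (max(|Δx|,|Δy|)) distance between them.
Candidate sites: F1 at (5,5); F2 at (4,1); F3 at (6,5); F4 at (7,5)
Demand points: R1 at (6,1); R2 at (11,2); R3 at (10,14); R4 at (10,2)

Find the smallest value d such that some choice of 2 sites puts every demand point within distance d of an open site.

Open {F1, F2}.
  Farthest demand point is R3 at distance 9 (to F1); all others are ≤ 9.
With {F1, F3} the worst case is 9.
With {F1, F4} the worst case is 9.
No size-2 selection achieves below 9.

9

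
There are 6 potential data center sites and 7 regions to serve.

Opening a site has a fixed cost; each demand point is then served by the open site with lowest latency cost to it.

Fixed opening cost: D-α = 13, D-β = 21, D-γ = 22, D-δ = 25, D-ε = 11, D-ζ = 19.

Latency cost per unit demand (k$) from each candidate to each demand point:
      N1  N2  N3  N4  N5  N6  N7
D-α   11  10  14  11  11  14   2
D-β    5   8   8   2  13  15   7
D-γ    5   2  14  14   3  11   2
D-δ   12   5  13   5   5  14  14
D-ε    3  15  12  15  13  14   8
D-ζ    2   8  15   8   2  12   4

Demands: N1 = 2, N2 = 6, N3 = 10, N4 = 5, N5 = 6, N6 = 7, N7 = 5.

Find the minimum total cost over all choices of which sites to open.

260

Open {D-β, D-γ}: assign each demand point to its cheapest open site.
  N1→D-β 2×5=10, N2→D-γ 6×2=12, N3→D-β 10×8=80, N4→D-β 5×2=10, N5→D-γ 6×3=18, N6→D-γ 7×11=77, N7→D-γ 5×2=10
  latency cost 217, fixed 43 → total 260.
Compare {D-β, D-γ, D-ε}: latency cost 213 + fixed 54 = 267.
Compare {D-β, D-γ, D-ζ}: latency cost 205 + fixed 62 = 267.
Compare {D-α, D-β, D-γ}: latency cost 217 + fixed 56 = 273.
All other subsets cost ≥ 267. Minimum total cost: 260.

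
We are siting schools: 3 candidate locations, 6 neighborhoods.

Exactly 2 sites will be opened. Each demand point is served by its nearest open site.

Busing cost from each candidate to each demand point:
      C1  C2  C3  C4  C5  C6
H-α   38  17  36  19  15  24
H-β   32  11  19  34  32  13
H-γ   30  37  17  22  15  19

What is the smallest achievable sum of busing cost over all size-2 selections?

Open {H-β, H-γ}.
  C1→H-γ 30, C2→H-β 11, C3→H-γ 17, C4→H-γ 22, C5→H-γ 15, C6→H-β 13  ⇒ total 108.
Compare {H-α, H-β}: total 109.
Compare {H-α, H-γ}: total 117.

108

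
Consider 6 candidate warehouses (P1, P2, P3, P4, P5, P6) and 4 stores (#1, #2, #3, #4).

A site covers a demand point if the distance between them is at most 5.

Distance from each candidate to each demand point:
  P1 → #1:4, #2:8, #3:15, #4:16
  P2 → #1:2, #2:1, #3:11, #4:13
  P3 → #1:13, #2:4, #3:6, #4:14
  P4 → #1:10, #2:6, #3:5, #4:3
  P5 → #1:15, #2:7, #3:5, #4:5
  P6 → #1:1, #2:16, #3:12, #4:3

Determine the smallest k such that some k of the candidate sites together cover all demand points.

Coverage sets (demand points within 5 of each site):
  P1: {#1}
  P2: {#1, #2}
  P3: {#2}
  P4: {#3, #4}
  P5: {#3, #4}
  P6: {#1, #4}
No single site covers all 4 demand points.
But {P2, P4} covers everything, so the minimum is 2.

2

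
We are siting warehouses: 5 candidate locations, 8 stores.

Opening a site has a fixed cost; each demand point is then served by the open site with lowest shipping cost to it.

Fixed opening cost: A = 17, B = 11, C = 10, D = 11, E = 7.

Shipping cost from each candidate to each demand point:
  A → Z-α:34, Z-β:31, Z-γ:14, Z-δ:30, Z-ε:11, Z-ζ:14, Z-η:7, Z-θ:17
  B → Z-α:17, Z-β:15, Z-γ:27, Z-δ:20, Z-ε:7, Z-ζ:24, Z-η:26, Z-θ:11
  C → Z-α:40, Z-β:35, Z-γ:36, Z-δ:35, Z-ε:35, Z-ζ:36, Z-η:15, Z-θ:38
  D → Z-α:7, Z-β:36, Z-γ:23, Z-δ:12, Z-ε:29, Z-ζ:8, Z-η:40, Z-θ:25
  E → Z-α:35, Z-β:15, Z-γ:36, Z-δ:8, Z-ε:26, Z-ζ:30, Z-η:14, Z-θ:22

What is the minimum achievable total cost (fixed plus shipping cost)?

Open {A, B, D}: assign each demand point to its cheapest open site.
  Z-α→D 7, Z-β→B 15, Z-γ→A 14, Z-δ→D 12, Z-ε→B 7, Z-ζ→D 8, Z-η→A 7, Z-θ→B 11
  shipping cost 81, fixed 39 → total 120.
Compare {A, D, E}: shipping cost 87 + fixed 35 = 122.
Compare {B, D, E}: shipping cost 93 + fixed 29 = 122.
Compare {A, B, D, E}: shipping cost 77 + fixed 46 = 123.
All other subsets cost ≥ 122. Minimum total cost: 120.

120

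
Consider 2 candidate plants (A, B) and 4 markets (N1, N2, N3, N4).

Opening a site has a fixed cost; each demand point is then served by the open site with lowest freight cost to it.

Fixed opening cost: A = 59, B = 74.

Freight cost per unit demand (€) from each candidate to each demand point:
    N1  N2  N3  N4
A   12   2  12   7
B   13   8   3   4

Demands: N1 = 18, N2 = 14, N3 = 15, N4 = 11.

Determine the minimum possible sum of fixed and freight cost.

466

Open {A, B}: assign each demand point to its cheapest open site.
  N1→A 18×12=216, N2→A 14×2=28, N3→B 15×3=45, N4→B 11×4=44
  freight cost 333, fixed 133 → total 466.
Compare {B}: freight cost 435 + fixed 74 = 509.
Compare {A}: freight cost 501 + fixed 59 = 560.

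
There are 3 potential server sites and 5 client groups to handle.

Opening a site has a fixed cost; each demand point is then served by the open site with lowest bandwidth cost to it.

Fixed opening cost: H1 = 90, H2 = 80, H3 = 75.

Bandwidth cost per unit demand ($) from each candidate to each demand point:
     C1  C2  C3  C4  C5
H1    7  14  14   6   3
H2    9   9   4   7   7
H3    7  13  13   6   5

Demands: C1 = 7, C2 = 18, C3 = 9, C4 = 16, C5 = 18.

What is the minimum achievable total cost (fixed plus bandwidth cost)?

Open {H1, H2}: assign each demand point to its cheapest open site.
  C1→H1 7×7=49, C2→H2 18×9=162, C3→H2 9×4=36, C4→H1 16×6=96, C5→H1 18×3=54
  bandwidth cost 397, fixed 170 → total 567.
Compare {H2}: bandwidth cost 499 + fixed 80 = 579.
Compare {H2, H3}: bandwidth cost 433 + fixed 155 = 588.
Compare {H1, H2, H3}: bandwidth cost 397 + fixed 245 = 642.
All other subsets cost ≥ 579. Minimum total cost: 567.

567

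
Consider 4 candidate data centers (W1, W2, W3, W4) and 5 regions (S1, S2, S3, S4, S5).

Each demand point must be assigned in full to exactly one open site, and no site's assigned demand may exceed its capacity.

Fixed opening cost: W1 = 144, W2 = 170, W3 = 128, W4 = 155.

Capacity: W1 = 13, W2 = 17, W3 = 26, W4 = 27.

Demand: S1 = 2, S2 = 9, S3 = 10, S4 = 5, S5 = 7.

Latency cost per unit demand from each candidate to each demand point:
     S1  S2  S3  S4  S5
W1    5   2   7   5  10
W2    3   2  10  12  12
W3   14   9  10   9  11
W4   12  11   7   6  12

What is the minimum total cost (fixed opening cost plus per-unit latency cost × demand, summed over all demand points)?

511

Open {W1, W4}; cheapest assignment that respects the capacities:
  W1 (cap 13, load 11): S1, S2 — cost 2×5 + 9×2 = 28
  W4 (cap 27, load 22): S3, S4, S5 — cost 10×7 + 5×6 + 7×12 = 184
  Shipping 212, fixed 299 → total 511.
  Any other capacity-feasible assignment to {W1, W4} ships for at least 212.
Compare {W1, W3}: its best feasible assignment gives total 522.
Compare {W2, W4}: its best feasible assignment gives total 533.
Every other set of open sites that can feasibly serve all demand totals ≥ 522 even under its best assignment. Minimum: 511.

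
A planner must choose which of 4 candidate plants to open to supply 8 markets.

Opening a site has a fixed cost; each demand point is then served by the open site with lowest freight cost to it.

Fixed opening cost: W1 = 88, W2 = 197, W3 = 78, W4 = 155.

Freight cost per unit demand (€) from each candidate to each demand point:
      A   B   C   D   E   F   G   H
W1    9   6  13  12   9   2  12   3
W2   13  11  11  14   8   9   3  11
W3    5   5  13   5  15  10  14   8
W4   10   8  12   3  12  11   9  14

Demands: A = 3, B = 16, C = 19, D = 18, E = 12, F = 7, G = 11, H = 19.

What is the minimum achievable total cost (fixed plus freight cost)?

909

Open {W1, W3}: assign each demand point to its cheapest open site.
  A→W3 3×5=15, B→W3 16×5=80, C→W1 19×13=247, D→W3 18×5=90, E→W1 12×9=108, F→W1 7×2=14, G→W1 11×12=132, H→W1 19×3=57
  freight cost 743, fixed 166 → total 909.
Compare {W1, W4}: freight cost 683 + fixed 243 = 926.
Compare {W1, W2, W3}: freight cost 594 + fixed 363 = 957.
Compare {W1, W3, W4}: freight cost 655 + fixed 321 = 976.
All other subsets cost ≥ 926. Minimum total cost: 909.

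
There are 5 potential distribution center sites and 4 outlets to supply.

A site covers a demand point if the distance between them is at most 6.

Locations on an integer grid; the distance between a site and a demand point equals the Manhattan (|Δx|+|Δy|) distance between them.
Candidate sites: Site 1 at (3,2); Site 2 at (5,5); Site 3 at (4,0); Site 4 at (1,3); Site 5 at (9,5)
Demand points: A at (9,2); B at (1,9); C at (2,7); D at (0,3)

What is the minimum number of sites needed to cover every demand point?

Coverage sets (demand points within 6 of each site):
  Site 1: {A, C, D}
  Site 2: {C}
  Site 3: {}
  Site 4: {B, C, D}
  Site 5: {A}
No single site covers all 4 demand points.
But {Site 1, Site 4} covers everything, so the minimum is 2.

2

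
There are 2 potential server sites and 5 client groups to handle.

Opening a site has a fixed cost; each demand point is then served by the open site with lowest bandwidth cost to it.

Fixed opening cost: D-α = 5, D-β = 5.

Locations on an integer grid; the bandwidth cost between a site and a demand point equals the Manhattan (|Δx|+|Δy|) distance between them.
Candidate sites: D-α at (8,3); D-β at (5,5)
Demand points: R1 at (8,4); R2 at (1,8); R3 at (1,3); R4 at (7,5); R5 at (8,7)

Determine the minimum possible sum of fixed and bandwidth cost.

29

Open {D-β}: assign each demand point to its cheapest open site.
  R1→D-β 4, R2→D-β 7, R3→D-β 6, R4→D-β 2, R5→D-β 5
  bandwidth cost 24, fixed 5 → total 29.
Compare {D-α, D-β}: bandwidth cost 20 + fixed 10 = 30.
Compare {D-α}: bandwidth cost 27 + fixed 5 = 32.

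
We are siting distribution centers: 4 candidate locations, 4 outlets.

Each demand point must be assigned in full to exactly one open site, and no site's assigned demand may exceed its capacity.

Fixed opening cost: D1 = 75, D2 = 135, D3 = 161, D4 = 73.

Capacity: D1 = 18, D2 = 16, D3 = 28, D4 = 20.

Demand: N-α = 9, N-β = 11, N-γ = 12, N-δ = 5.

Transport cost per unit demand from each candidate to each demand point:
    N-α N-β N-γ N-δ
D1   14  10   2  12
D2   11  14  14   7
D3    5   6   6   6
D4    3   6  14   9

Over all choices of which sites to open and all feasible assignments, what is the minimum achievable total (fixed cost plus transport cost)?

Open {D1, D4}; cheapest assignment that respects the capacities:
  D1 (cap 18, load 17): N-γ, N-δ — cost 12×2 + 5×12 = 84
  D4 (cap 20, load 20): N-α, N-β — cost 9×3 + 11×6 = 93
  Shipping 177, fixed 148 → total 325.
  Any other capacity-feasible assignment to {D1, D4} ships for at least 177.
Compare {D1, D3}: its best feasible assignment gives total 401.
Compare {D3, D4}: its best feasible assignment gives total 429.
Every other set of open sites that can feasibly serve all demand totals ≥ 401 even under its best assignment. Minimum: 325.

325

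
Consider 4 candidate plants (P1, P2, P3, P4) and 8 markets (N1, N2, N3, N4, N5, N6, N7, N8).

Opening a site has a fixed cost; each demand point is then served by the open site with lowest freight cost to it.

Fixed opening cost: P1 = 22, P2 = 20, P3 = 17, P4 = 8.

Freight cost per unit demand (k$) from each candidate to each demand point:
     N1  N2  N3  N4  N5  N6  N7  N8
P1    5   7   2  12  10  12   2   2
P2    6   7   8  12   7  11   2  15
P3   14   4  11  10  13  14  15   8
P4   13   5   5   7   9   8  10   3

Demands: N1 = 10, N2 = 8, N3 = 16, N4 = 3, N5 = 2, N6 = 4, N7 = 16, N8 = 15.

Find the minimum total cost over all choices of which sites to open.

285

Open {P1, P4}: assign each demand point to its cheapest open site.
  N1→P1 10×5=50, N2→P4 8×5=40, N3→P1 16×2=32, N4→P4 3×7=21, N5→P4 2×9=18, N6→P4 4×8=32, N7→P1 16×2=32, N8→P1 15×2=30
  freight cost 255, fixed 30 → total 285.
Compare {P1, P3, P4}: freight cost 247 + fixed 47 = 294.
Compare {P1, P2, P4}: freight cost 251 + fixed 50 = 301.
Compare {P1, P2, P3, P4}: freight cost 243 + fixed 67 = 310.
All other subsets cost ≥ 294. Minimum total cost: 285.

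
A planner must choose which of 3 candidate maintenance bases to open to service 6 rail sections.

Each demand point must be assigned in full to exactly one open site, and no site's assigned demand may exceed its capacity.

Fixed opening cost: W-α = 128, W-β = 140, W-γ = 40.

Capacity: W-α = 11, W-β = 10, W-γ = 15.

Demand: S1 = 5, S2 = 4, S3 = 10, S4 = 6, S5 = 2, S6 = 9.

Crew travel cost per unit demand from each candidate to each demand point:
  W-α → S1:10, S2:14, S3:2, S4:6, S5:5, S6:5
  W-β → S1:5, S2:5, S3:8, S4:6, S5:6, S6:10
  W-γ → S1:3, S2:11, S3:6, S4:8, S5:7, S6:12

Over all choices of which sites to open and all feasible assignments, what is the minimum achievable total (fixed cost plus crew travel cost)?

494

Open {W-α, W-β, W-γ}; cheapest assignment that respects the capacities:
  W-α (cap 11, load 11): S5, S6 — cost 2×5 + 9×5 = 55
  W-β (cap 10, load 10): S2, S4 — cost 4×5 + 6×6 = 56
  W-γ (cap 15, load 15): S1, S3 — cost 5×3 + 10×6 = 75
  Shipping 186, fixed 308 → total 494.
  Any other capacity-feasible assignment to {W-α, W-β, W-γ} ships for at least 186.
Total demand is 36 and no other set of sites has combined capacity ≥ 36, so {W-α, W-β, W-γ} is the only feasible choice of open sites. Minimum: 494.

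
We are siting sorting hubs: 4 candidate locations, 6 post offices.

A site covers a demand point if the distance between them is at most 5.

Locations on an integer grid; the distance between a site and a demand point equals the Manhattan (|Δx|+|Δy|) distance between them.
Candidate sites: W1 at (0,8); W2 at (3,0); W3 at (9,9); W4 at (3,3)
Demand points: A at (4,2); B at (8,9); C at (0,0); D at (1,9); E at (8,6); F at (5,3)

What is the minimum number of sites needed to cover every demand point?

3

Coverage sets (demand points within 5 of each site):
  W1: {D}
  W2: {A, C, F}
  W3: {B, E}
  W4: {A, F}
No 2 sites suffice: every size-2 union leaves at least one demand point uncovered.
But {W1, W2, W3} covers everything, so the minimum is 3.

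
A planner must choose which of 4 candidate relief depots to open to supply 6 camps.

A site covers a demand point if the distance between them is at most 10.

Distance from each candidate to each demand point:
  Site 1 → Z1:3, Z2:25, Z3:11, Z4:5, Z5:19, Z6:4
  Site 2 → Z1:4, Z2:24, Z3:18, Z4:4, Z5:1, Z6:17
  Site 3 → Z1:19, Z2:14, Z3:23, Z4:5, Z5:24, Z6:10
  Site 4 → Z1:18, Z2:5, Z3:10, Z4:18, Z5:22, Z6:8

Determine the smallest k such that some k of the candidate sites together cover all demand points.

2

Coverage sets (demand points within 10 of each site):
  Site 1: {Z1, Z4, Z6}
  Site 2: {Z1, Z4, Z5}
  Site 3: {Z4, Z6}
  Site 4: {Z2, Z3, Z6}
No single site covers all 6 demand points.
But {Site 2, Site 4} covers everything, so the minimum is 2.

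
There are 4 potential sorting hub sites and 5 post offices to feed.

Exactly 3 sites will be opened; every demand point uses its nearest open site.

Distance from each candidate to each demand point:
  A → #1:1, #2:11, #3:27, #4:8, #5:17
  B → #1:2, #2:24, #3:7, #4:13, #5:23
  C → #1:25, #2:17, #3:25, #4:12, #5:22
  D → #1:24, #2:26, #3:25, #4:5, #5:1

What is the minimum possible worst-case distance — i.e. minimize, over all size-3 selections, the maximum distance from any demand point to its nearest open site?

Open {A, B, D}.
  Farthest demand point is #2 at distance 11 (to A); all others are ≤ 11.
With {A, B, C} the worst case is 17.
With {B, C, D} the worst case is 17.
No size-3 selection achieves below 11.

11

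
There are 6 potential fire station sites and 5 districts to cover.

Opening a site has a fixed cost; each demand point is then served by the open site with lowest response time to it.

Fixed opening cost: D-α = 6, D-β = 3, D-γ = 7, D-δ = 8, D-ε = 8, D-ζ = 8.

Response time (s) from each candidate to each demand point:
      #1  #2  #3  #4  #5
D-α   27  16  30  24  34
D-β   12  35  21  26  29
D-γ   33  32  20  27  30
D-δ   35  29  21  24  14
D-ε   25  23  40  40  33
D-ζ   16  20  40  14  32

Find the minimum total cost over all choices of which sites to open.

Open {D-β, D-δ, D-ζ}: assign each demand point to its cheapest open site.
  #1→D-β 12, #2→D-ζ 20, #3→D-β 21, #4→D-ζ 14, #5→D-δ 14
  response time 81, fixed 19 → total 100.
Compare {D-δ, D-ζ}: response time 85 + fixed 16 = 101.
Compare {D-α, D-β, D-δ, D-ζ}: response time 77 + fixed 25 = 102.
Compare {D-α, D-δ, D-ζ}: response time 81 + fixed 22 = 103.
All other subsets cost ≥ 101. Minimum total cost: 100.

100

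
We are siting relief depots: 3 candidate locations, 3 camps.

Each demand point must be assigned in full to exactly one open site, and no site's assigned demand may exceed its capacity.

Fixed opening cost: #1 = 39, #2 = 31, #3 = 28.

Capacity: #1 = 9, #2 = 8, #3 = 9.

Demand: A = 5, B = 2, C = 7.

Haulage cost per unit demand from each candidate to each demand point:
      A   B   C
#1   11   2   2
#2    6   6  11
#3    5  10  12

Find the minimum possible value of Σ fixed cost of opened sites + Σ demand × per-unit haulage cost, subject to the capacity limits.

Open {#1, #3}; cheapest assignment that respects the capacities:
  #1 (cap 9, load 9): B, C — cost 2×2 + 7×2 = 18
  #3 (cap 9, load 5): A — cost 5×5 = 25
  Shipping 43, fixed 67 → total 110.
  Any other capacity-feasible assignment to {#1, #3} ships for at least 43.
Compare {#1, #2}: its best feasible assignment gives total 118.
Compare {#1, #2, #3}: its best feasible assignment gives total 141.
Every other set of open sites that can feasibly serve all demand totals ≥ 118 even under its best assignment. Minimum: 110.

110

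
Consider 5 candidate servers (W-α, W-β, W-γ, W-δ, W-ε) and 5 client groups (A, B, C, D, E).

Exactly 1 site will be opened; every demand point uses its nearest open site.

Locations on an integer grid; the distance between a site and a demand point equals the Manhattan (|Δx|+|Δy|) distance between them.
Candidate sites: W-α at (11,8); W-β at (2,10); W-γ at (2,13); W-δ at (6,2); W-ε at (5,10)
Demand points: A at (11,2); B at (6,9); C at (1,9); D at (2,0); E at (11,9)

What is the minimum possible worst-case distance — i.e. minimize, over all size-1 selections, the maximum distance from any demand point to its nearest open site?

Open {W-δ}.
  Farthest demand point is C at distance 12 (to W-δ); all others are ≤ 12.
With {W-ε} the worst case is 14.
With {W-α} the worst case is 17.
No size-1 selection achieves below 12.

12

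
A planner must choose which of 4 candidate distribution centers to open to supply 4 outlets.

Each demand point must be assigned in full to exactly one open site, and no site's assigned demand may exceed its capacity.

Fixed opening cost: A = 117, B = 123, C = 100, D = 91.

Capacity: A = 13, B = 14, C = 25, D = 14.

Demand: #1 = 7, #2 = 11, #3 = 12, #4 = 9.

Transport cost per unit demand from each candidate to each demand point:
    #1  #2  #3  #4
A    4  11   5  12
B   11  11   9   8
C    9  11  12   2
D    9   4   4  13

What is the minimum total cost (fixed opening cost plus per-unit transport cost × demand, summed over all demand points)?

Open {A, C, D}; cheapest assignment that respects the capacities:
  A (cap 13, load 12): #3 — cost 12×5 = 60
  C (cap 25, load 16): #1, #4 — cost 7×9 + 9×2 = 81
  D (cap 14, load 11): #2 — cost 11×4 = 44
  Shipping 185, fixed 308 → total 493.
  Any other capacity-feasible assignment to {A, C, D} ships for at least 185.
Compare {B, C, D}: its best feasible assignment gives total 547.
Compare {A, B, C}: its best feasible assignment gives total 602.
Every other set of open sites that can feasibly serve all demand totals ≥ 547 even under its best assignment. Minimum: 493.

493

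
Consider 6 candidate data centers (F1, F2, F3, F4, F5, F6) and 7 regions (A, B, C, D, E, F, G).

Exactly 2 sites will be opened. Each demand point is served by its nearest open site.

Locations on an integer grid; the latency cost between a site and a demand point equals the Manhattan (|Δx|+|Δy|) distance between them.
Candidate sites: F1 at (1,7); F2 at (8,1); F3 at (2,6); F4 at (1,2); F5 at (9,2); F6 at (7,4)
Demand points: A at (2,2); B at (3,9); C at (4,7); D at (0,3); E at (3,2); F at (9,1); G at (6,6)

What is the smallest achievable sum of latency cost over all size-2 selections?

25

Open {F3, F4}.
  A→F4 1, B→F3 4, C→F3 3, D→F4 2, E→F4 2, F→F4 9, G→F3 4  ⇒ total 25.
Compare {F2, F3}: total 26.
Compare {F3, F5}: total 26.
No size-2 selection does better; minimum is 25.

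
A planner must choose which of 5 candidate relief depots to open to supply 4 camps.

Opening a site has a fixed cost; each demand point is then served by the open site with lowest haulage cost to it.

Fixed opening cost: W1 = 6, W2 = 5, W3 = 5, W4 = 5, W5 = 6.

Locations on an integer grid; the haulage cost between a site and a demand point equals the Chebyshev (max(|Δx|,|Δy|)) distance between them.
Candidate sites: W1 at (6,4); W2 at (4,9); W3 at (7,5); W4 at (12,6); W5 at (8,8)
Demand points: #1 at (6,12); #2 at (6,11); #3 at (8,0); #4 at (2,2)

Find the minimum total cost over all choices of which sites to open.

24

Open {W1, W2}: assign each demand point to its cheapest open site.
  #1→W2 3, #2→W2 2, #3→W1 4, #4→W1 4
  haulage cost 13, fixed 11 → total 24.
Compare {W2, W3}: haulage cost 15 + fixed 10 = 25.
Compare {W2}: haulage cost 21 + fixed 5 = 26.
Compare {W5}: haulage cost 21 + fixed 6 = 27.
All other subsets cost ≥ 25. Minimum total cost: 24.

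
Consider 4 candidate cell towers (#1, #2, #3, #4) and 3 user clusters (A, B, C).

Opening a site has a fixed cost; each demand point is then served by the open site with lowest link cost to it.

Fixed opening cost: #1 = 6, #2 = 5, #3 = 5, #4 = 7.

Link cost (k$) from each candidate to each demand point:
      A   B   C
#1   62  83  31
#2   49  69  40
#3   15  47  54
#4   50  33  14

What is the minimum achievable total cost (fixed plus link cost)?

Open {#3, #4}: assign each demand point to its cheapest open site.
  A→#3 15, B→#4 33, C→#4 14
  link cost 62, fixed 12 → total 74.
Compare {#2, #3, #4}: link cost 62 + fixed 17 = 79.
Compare {#1, #3, #4}: link cost 62 + fixed 18 = 80.
Compare {#1, #2, #3, #4}: link cost 62 + fixed 23 = 85.
All other subsets cost ≥ 79. Minimum total cost: 74.

74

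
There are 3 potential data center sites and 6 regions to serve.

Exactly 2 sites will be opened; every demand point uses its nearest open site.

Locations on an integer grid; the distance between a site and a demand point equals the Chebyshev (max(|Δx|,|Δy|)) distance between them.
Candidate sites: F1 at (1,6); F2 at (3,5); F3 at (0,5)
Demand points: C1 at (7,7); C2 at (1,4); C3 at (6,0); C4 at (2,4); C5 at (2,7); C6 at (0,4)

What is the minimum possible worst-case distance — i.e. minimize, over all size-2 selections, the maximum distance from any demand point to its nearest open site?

5

Open {F1, F2}.
  Farthest demand point is C3 at distance 5 (to F2); all others are ≤ 5.
With {F2, F3} the worst case is 5.
With {F1, F3} the worst case is 6.
No size-2 selection achieves below 5.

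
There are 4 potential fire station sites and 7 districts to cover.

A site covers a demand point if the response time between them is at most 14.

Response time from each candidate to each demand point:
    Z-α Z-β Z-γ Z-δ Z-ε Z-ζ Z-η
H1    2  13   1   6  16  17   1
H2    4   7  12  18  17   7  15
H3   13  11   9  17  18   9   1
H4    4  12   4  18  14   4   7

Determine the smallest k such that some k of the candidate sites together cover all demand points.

Coverage sets (demand points within 14 of each site):
  H1: {Z-α, Z-β, Z-γ, Z-δ, Z-η}
  H2: {Z-α, Z-β, Z-γ, Z-ζ}
  H3: {Z-α, Z-β, Z-γ, Z-ζ, Z-η}
  H4: {Z-α, Z-β, Z-γ, Z-ε, Z-ζ, Z-η}
No single site covers all 7 demand points.
But {H1, H4} covers everything, so the minimum is 2.

2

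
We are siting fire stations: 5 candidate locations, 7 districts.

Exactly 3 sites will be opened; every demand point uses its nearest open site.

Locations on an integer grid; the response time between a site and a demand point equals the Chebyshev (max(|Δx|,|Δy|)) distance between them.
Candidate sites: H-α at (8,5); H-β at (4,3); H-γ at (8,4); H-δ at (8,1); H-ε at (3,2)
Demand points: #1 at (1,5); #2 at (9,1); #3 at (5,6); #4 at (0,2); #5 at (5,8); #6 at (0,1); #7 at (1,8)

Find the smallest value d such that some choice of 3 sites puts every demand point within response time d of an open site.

Open {H-α, H-β, H-γ}.
  Farthest demand point is #7 at response time 5 (to H-β); all others are ≤ 5.
With {H-α, H-β, H-δ} the worst case is 5.
With {H-α, H-β, H-ε} the worst case is 5.
No size-3 selection achieves below 5.

5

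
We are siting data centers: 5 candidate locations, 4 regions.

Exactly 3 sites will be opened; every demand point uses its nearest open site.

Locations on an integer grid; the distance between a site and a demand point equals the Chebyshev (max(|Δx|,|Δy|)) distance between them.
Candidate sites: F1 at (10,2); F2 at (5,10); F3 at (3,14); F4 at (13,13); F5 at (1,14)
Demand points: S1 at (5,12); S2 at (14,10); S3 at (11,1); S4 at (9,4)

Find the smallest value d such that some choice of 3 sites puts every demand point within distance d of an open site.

3

Open {F1, F2, F4}.
  Farthest demand point is S2 at distance 3 (to F4); all others are ≤ 3.
With {F1, F3, F4} the worst case is 3.
With {F1, F4, F5} the worst case is 4.
No size-3 selection achieves below 3.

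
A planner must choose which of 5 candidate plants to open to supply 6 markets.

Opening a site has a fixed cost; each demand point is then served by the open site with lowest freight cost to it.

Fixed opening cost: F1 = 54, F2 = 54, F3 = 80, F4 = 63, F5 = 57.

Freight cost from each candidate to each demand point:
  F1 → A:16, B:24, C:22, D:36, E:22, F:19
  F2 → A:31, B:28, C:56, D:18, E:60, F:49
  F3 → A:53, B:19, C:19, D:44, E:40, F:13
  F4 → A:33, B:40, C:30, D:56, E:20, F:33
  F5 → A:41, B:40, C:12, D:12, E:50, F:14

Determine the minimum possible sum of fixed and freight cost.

193

Open {F1}: assign each demand point to its cheapest open site.
  A→F1 16, B→F1 24, C→F1 22, D→F1 36, E→F1 22, F→F1 19
  freight cost 139, fixed 54 → total 193.
Compare {F1, F5}: freight cost 100 + fixed 111 = 211.
Compare {F5}: freight cost 169 + fixed 57 = 226.
Compare {F1, F2}: freight cost 121 + fixed 108 = 229.
All other subsets cost ≥ 211. Minimum total cost: 193.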